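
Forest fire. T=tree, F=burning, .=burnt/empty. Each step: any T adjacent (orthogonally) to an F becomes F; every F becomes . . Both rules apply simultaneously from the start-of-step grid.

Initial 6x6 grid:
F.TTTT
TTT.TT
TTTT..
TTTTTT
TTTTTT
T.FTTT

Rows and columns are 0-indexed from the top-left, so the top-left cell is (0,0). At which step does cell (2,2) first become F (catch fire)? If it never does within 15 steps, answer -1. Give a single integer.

Step 1: cell (2,2)='T' (+3 fires, +2 burnt)
Step 2: cell (2,2)='T' (+6 fires, +3 burnt)
Step 3: cell (2,2)='F' (+9 fires, +6 burnt)
  -> target ignites at step 3
Step 4: cell (2,2)='.' (+5 fires, +9 burnt)
Step 5: cell (2,2)='.' (+2 fires, +5 burnt)
Step 6: cell (2,2)='.' (+1 fires, +2 burnt)
Step 7: cell (2,2)='.' (+2 fires, +1 burnt)
Step 8: cell (2,2)='.' (+1 fires, +2 burnt)
Step 9: cell (2,2)='.' (+0 fires, +1 burnt)
  fire out at step 9

3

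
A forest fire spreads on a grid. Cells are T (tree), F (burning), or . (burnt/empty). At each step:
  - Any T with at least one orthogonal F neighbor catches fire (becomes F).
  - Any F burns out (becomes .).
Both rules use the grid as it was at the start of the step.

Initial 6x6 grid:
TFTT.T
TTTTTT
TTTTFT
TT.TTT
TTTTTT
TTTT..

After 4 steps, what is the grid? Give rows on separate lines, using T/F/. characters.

Step 1: 7 trees catch fire, 2 burn out
  F.FT.T
  TFTTFT
  TTTF.F
  TT.TFT
  TTTTTT
  TTTT..
Step 2: 10 trees catch fire, 7 burn out
  ...F.T
  F.FF.F
  TFF...
  TT.F.F
  TTTTFT
  TTTT..
Step 3: 5 trees catch fire, 10 burn out
  .....F
  ......
  F.....
  TF....
  TTTF.F
  TTTT..
Step 4: 4 trees catch fire, 5 burn out
  ......
  ......
  ......
  F.....
  TFF...
  TTTF..

......
......
......
F.....
TFF...
TTTF..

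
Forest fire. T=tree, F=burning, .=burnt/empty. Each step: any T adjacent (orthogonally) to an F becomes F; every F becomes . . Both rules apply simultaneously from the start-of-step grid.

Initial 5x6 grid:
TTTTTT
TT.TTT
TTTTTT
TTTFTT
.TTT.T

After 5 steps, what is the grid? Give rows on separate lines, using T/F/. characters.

Step 1: 4 trees catch fire, 1 burn out
  TTTTTT
  TT.TTT
  TTTFTT
  TTF.FT
  .TTF.T
Step 2: 6 trees catch fire, 4 burn out
  TTTTTT
  TT.FTT
  TTF.FT
  TF...F
  .TF..T
Step 3: 7 trees catch fire, 6 burn out
  TTTFTT
  TT..FT
  TF...F
  F.....
  .F...F
Step 4: 5 trees catch fire, 7 burn out
  TTF.FT
  TF...F
  F.....
  ......
  ......
Step 5: 3 trees catch fire, 5 burn out
  TF...F
  F.....
  ......
  ......
  ......

TF...F
F.....
......
......
......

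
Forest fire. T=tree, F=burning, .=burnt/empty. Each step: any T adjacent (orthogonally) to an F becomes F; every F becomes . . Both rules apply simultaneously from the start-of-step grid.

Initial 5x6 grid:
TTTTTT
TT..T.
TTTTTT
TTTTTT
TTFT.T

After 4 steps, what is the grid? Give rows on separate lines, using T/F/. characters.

Step 1: 3 trees catch fire, 1 burn out
  TTTTTT
  TT..T.
  TTTTTT
  TTFTTT
  TF.F.T
Step 2: 4 trees catch fire, 3 burn out
  TTTTTT
  TT..T.
  TTFTTT
  TF.FTT
  F....T
Step 3: 4 trees catch fire, 4 burn out
  TTTTTT
  TT..T.
  TF.FTT
  F...FT
  .....T
Step 4: 4 trees catch fire, 4 burn out
  TTTTTT
  TF..T.
  F...FT
  .....F
  .....T

TTTTTT
TF..T.
F...FT
.....F
.....T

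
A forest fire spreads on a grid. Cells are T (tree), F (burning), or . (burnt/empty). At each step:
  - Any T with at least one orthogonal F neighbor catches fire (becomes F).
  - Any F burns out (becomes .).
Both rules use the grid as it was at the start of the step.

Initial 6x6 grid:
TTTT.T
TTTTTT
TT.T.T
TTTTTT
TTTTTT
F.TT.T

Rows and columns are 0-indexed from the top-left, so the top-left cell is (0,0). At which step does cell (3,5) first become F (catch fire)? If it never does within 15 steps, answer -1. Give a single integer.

Step 1: cell (3,5)='T' (+1 fires, +1 burnt)
Step 2: cell (3,5)='T' (+2 fires, +1 burnt)
Step 3: cell (3,5)='T' (+3 fires, +2 burnt)
Step 4: cell (3,5)='T' (+5 fires, +3 burnt)
Step 5: cell (3,5)='T' (+5 fires, +5 burnt)
Step 6: cell (3,5)='T' (+5 fires, +5 burnt)
Step 7: cell (3,5)='F' (+4 fires, +5 burnt)
  -> target ignites at step 7
Step 8: cell (3,5)='.' (+3 fires, +4 burnt)
Step 9: cell (3,5)='.' (+1 fires, +3 burnt)
Step 10: cell (3,5)='.' (+1 fires, +1 burnt)
Step 11: cell (3,5)='.' (+0 fires, +1 burnt)
  fire out at step 11

7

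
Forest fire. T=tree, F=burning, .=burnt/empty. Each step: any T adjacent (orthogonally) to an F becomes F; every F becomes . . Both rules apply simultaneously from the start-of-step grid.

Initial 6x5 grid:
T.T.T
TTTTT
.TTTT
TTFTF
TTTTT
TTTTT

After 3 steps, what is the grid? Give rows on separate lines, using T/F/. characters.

Step 1: 6 trees catch fire, 2 burn out
  T.T.T
  TTTTT
  .TFTF
  TF.F.
  TTFTF
  TTTTT
Step 2: 9 trees catch fire, 6 burn out
  T.T.T
  TTFTF
  .F.F.
  F....
  TF.F.
  TTFTF
Step 3: 7 trees catch fire, 9 burn out
  T.F.F
  TF.F.
  .....
  .....
  F....
  TF.F.

T.F.F
TF.F.
.....
.....
F....
TF.F.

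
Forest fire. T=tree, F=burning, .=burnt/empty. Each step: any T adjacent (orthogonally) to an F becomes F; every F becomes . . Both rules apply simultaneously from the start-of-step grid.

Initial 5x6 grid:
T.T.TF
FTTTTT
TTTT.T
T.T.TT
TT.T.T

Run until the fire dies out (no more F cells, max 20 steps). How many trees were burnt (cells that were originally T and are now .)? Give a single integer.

Answer: 20

Derivation:
Step 1: +5 fires, +2 burnt (F count now 5)
Step 2: +5 fires, +5 burnt (F count now 5)
Step 3: +5 fires, +5 burnt (F count now 5)
Step 4: +5 fires, +5 burnt (F count now 5)
Step 5: +0 fires, +5 burnt (F count now 0)
Fire out after step 5
Initially T: 21, now '.': 29
Total burnt (originally-T cells now '.'): 20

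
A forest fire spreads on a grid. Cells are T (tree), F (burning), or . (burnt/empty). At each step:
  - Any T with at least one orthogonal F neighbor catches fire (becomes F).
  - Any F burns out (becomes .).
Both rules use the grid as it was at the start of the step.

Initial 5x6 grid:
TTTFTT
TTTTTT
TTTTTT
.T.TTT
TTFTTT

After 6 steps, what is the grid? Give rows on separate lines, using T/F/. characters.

Step 1: 5 trees catch fire, 2 burn out
  TTF.FT
  TTTFTT
  TTTTTT
  .T.TTT
  TF.FTT
Step 2: 9 trees catch fire, 5 burn out
  TF...F
  TTF.FT
  TTTFTT
  .F.FTT
  F...FT
Step 3: 8 trees catch fire, 9 burn out
  F.....
  TF...F
  TFF.FT
  ....FT
  .....F
Step 4: 4 trees catch fire, 8 burn out
  ......
  F.....
  F....F
  .....F
  ......
Step 5: 0 trees catch fire, 4 burn out
  ......
  ......
  ......
  ......
  ......
Step 6: 0 trees catch fire, 0 burn out
  ......
  ......
  ......
  ......
  ......

......
......
......
......
......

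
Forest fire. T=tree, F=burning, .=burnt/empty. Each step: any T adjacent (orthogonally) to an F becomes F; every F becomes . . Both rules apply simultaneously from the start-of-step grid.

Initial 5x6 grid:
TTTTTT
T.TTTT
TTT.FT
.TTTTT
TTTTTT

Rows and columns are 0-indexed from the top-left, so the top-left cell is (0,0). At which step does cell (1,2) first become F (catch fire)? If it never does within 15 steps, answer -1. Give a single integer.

Step 1: cell (1,2)='T' (+3 fires, +1 burnt)
Step 2: cell (1,2)='T' (+6 fires, +3 burnt)
Step 3: cell (1,2)='F' (+6 fires, +6 burnt)
  -> target ignites at step 3
Step 4: cell (1,2)='.' (+4 fires, +6 burnt)
Step 5: cell (1,2)='.' (+3 fires, +4 burnt)
Step 6: cell (1,2)='.' (+3 fires, +3 burnt)
Step 7: cell (1,2)='.' (+1 fires, +3 burnt)
Step 8: cell (1,2)='.' (+0 fires, +1 burnt)
  fire out at step 8

3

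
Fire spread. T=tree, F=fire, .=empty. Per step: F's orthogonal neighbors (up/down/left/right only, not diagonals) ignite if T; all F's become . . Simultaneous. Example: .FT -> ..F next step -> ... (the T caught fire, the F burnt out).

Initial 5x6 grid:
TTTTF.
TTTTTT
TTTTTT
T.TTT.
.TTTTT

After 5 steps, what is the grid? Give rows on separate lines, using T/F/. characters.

Step 1: 2 trees catch fire, 1 burn out
  TTTF..
  TTTTFT
  TTTTTT
  T.TTT.
  .TTTTT
Step 2: 4 trees catch fire, 2 burn out
  TTF...
  TTTF.F
  TTTTFT
  T.TTT.
  .TTTTT
Step 3: 5 trees catch fire, 4 burn out
  TF....
  TTF...
  TTTF.F
  T.TTF.
  .TTTTT
Step 4: 5 trees catch fire, 5 burn out
  F.....
  TF....
  TTF...
  T.TF..
  .TTTFT
Step 5: 5 trees catch fire, 5 burn out
  ......
  F.....
  TF....
  T.F...
  .TTF.F

......
F.....
TF....
T.F...
.TTF.F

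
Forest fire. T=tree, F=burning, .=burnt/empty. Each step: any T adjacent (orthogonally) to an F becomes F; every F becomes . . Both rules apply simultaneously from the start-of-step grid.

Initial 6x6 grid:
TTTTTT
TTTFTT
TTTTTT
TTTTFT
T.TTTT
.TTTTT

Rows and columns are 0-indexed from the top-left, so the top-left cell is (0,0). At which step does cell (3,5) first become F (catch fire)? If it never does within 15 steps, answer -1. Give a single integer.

Step 1: cell (3,5)='F' (+8 fires, +2 burnt)
  -> target ignites at step 1
Step 2: cell (3,5)='.' (+10 fires, +8 burnt)
Step 3: cell (3,5)='.' (+8 fires, +10 burnt)
Step 4: cell (3,5)='.' (+4 fires, +8 burnt)
Step 5: cell (3,5)='.' (+2 fires, +4 burnt)
Step 6: cell (3,5)='.' (+0 fires, +2 burnt)
  fire out at step 6

1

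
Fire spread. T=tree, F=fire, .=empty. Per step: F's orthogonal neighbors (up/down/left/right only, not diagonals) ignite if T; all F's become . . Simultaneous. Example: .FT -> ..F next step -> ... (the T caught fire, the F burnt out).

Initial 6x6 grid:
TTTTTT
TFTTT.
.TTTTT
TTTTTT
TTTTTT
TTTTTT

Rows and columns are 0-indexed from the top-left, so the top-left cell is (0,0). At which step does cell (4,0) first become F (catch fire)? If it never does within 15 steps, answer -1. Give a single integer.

Step 1: cell (4,0)='T' (+4 fires, +1 burnt)
Step 2: cell (4,0)='T' (+5 fires, +4 burnt)
Step 3: cell (4,0)='T' (+6 fires, +5 burnt)
Step 4: cell (4,0)='F' (+6 fires, +6 burnt)
  -> target ignites at step 4
Step 5: cell (4,0)='.' (+6 fires, +6 burnt)
Step 6: cell (4,0)='.' (+3 fires, +6 burnt)
Step 7: cell (4,0)='.' (+2 fires, +3 burnt)
Step 8: cell (4,0)='.' (+1 fires, +2 burnt)
Step 9: cell (4,0)='.' (+0 fires, +1 burnt)
  fire out at step 9

4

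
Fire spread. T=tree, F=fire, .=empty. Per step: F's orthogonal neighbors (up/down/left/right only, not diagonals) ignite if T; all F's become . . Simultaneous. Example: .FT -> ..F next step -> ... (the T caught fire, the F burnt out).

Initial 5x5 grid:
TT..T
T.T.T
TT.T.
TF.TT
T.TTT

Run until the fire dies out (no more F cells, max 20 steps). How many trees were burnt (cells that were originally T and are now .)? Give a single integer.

Answer: 7

Derivation:
Step 1: +2 fires, +1 burnt (F count now 2)
Step 2: +2 fires, +2 burnt (F count now 2)
Step 3: +1 fires, +2 burnt (F count now 1)
Step 4: +1 fires, +1 burnt (F count now 1)
Step 5: +1 fires, +1 burnt (F count now 1)
Step 6: +0 fires, +1 burnt (F count now 0)
Fire out after step 6
Initially T: 16, now '.': 16
Total burnt (originally-T cells now '.'): 7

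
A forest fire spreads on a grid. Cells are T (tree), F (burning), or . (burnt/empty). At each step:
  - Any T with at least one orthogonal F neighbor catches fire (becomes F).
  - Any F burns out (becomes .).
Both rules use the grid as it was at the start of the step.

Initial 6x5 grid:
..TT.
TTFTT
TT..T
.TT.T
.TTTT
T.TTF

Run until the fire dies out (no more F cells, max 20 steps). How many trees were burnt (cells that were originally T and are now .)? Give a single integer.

Answer: 18

Derivation:
Step 1: +5 fires, +2 burnt (F count now 5)
Step 2: +7 fires, +5 burnt (F count now 7)
Step 3: +4 fires, +7 burnt (F count now 4)
Step 4: +2 fires, +4 burnt (F count now 2)
Step 5: +0 fires, +2 burnt (F count now 0)
Fire out after step 5
Initially T: 19, now '.': 29
Total burnt (originally-T cells now '.'): 18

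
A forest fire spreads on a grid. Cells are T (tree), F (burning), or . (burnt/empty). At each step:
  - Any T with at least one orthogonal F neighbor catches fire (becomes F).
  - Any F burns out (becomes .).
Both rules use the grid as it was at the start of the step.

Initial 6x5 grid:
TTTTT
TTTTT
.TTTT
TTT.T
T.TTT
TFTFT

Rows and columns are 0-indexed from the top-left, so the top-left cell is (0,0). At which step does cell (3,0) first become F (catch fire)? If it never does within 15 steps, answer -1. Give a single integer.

Step 1: cell (3,0)='T' (+4 fires, +2 burnt)
Step 2: cell (3,0)='T' (+3 fires, +4 burnt)
Step 3: cell (3,0)='F' (+3 fires, +3 burnt)
  -> target ignites at step 3
Step 4: cell (3,0)='.' (+3 fires, +3 burnt)
Step 5: cell (3,0)='.' (+4 fires, +3 burnt)
Step 6: cell (3,0)='.' (+4 fires, +4 burnt)
Step 7: cell (3,0)='.' (+3 fires, +4 burnt)
Step 8: cell (3,0)='.' (+1 fires, +3 burnt)
Step 9: cell (3,0)='.' (+0 fires, +1 burnt)
  fire out at step 9

3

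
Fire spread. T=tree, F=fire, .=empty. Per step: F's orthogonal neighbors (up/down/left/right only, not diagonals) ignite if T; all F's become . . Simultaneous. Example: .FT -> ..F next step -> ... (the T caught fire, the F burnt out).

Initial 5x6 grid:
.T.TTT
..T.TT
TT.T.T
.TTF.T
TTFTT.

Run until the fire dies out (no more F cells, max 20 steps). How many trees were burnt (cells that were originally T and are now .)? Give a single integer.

Step 1: +4 fires, +2 burnt (F count now 4)
Step 2: +3 fires, +4 burnt (F count now 3)
Step 3: +1 fires, +3 burnt (F count now 1)
Step 4: +1 fires, +1 burnt (F count now 1)
Step 5: +0 fires, +1 burnt (F count now 0)
Fire out after step 5
Initially T: 18, now '.': 21
Total burnt (originally-T cells now '.'): 9

Answer: 9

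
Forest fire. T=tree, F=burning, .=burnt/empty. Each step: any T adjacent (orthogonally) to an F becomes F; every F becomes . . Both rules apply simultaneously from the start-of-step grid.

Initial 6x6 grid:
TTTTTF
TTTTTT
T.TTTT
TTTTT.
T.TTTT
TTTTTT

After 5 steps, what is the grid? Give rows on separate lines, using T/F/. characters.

Step 1: 2 trees catch fire, 1 burn out
  TTTTF.
  TTTTTF
  T.TTTT
  TTTTT.
  T.TTTT
  TTTTTT
Step 2: 3 trees catch fire, 2 burn out
  TTTF..
  TTTTF.
  T.TTTF
  TTTTT.
  T.TTTT
  TTTTTT
Step 3: 3 trees catch fire, 3 burn out
  TTF...
  TTTF..
  T.TTF.
  TTTTT.
  T.TTTT
  TTTTTT
Step 4: 4 trees catch fire, 3 burn out
  TF....
  TTF...
  T.TF..
  TTTTF.
  T.TTTT
  TTTTTT
Step 5: 5 trees catch fire, 4 burn out
  F.....
  TF....
  T.F...
  TTTF..
  T.TTFT
  TTTTTT

F.....
TF....
T.F...
TTTF..
T.TTFT
TTTTTT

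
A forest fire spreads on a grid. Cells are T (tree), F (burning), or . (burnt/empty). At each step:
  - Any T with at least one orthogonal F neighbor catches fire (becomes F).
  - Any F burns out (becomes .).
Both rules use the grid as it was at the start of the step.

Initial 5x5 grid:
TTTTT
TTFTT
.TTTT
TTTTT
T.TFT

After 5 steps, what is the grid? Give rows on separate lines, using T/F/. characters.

Step 1: 7 trees catch fire, 2 burn out
  TTFTT
  TF.FT
  .TFTT
  TTTFT
  T.F.F
Step 2: 8 trees catch fire, 7 burn out
  TF.FT
  F...F
  .F.FT
  TTF.F
  T....
Step 3: 4 trees catch fire, 8 burn out
  F...F
  .....
  ....F
  TF...
  T....
Step 4: 1 trees catch fire, 4 burn out
  .....
  .....
  .....
  F....
  T....
Step 5: 1 trees catch fire, 1 burn out
  .....
  .....
  .....
  .....
  F....

.....
.....
.....
.....
F....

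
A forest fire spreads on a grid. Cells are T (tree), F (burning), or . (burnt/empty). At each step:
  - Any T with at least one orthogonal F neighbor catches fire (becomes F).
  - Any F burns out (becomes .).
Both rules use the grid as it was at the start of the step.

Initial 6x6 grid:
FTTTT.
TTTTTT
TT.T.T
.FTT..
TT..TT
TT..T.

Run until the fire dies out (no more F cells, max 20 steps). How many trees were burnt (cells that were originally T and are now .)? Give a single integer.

Step 1: +5 fires, +2 burnt (F count now 5)
Step 2: +6 fires, +5 burnt (F count now 6)
Step 3: +4 fires, +6 burnt (F count now 4)
Step 4: +2 fires, +4 burnt (F count now 2)
Step 5: +1 fires, +2 burnt (F count now 1)
Step 6: +1 fires, +1 burnt (F count now 1)
Step 7: +1 fires, +1 burnt (F count now 1)
Step 8: +0 fires, +1 burnt (F count now 0)
Fire out after step 8
Initially T: 23, now '.': 33
Total burnt (originally-T cells now '.'): 20

Answer: 20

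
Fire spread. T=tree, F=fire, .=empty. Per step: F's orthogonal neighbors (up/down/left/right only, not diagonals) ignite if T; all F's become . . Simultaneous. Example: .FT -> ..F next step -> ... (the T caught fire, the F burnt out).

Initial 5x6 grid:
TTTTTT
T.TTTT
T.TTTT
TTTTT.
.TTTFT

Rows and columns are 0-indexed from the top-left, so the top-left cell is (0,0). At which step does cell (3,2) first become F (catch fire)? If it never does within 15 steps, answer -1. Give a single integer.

Step 1: cell (3,2)='T' (+3 fires, +1 burnt)
Step 2: cell (3,2)='T' (+3 fires, +3 burnt)
Step 3: cell (3,2)='F' (+5 fires, +3 burnt)
  -> target ignites at step 3
Step 4: cell (3,2)='.' (+5 fires, +5 burnt)
Step 5: cell (3,2)='.' (+4 fires, +5 burnt)
Step 6: cell (3,2)='.' (+2 fires, +4 burnt)
Step 7: cell (3,2)='.' (+2 fires, +2 burnt)
Step 8: cell (3,2)='.' (+1 fires, +2 burnt)
Step 9: cell (3,2)='.' (+0 fires, +1 burnt)
  fire out at step 9

3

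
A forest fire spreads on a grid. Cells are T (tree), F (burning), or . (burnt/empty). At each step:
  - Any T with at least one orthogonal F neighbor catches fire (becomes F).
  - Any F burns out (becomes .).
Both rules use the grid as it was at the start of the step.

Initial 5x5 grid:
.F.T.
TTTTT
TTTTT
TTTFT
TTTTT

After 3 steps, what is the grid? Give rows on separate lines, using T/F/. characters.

Step 1: 5 trees catch fire, 2 burn out
  ...T.
  TFTTT
  TTTFT
  TTF.F
  TTTFT
Step 2: 9 trees catch fire, 5 burn out
  ...T.
  F.FFT
  TFF.F
  TF...
  TTF.F
Step 3: 5 trees catch fire, 9 burn out
  ...F.
  ....F
  F....
  F....
  TF...

...F.
....F
F....
F....
TF...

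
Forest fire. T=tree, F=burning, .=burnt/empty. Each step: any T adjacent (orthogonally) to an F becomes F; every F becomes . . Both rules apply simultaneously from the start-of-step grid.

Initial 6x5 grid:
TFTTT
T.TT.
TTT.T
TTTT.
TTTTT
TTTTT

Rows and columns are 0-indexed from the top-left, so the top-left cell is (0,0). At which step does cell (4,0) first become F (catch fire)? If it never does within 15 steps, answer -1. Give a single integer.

Step 1: cell (4,0)='T' (+2 fires, +1 burnt)
Step 2: cell (4,0)='T' (+3 fires, +2 burnt)
Step 3: cell (4,0)='T' (+4 fires, +3 burnt)
Step 4: cell (4,0)='T' (+3 fires, +4 burnt)
Step 5: cell (4,0)='F' (+4 fires, +3 burnt)
  -> target ignites at step 5
Step 6: cell (4,0)='.' (+4 fires, +4 burnt)
Step 7: cell (4,0)='.' (+3 fires, +4 burnt)
Step 8: cell (4,0)='.' (+1 fires, +3 burnt)
Step 9: cell (4,0)='.' (+0 fires, +1 burnt)
  fire out at step 9

5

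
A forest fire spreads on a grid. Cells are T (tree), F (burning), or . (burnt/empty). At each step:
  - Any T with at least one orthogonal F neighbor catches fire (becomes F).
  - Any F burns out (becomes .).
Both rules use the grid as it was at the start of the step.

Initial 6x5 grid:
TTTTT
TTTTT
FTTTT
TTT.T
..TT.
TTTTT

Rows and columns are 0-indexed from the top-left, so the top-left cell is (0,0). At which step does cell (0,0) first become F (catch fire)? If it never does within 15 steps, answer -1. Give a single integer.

Step 1: cell (0,0)='T' (+3 fires, +1 burnt)
Step 2: cell (0,0)='F' (+4 fires, +3 burnt)
  -> target ignites at step 2
Step 3: cell (0,0)='.' (+4 fires, +4 burnt)
Step 4: cell (0,0)='.' (+4 fires, +4 burnt)
Step 5: cell (0,0)='.' (+5 fires, +4 burnt)
Step 6: cell (0,0)='.' (+3 fires, +5 burnt)
Step 7: cell (0,0)='.' (+2 fires, +3 burnt)
Step 8: cell (0,0)='.' (+0 fires, +2 burnt)
  fire out at step 8

2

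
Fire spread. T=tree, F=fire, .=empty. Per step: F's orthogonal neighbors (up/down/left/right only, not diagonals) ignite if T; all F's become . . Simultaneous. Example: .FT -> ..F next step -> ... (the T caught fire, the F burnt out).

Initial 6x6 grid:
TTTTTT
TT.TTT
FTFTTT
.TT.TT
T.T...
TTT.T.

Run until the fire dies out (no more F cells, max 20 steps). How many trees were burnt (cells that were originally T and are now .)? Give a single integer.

Answer: 24

Derivation:
Step 1: +4 fires, +2 burnt (F count now 4)
Step 2: +6 fires, +4 burnt (F count now 6)
Step 3: +6 fires, +6 burnt (F count now 6)
Step 4: +5 fires, +6 burnt (F count now 5)
Step 5: +2 fires, +5 burnt (F count now 2)
Step 6: +1 fires, +2 burnt (F count now 1)
Step 7: +0 fires, +1 burnt (F count now 0)
Fire out after step 7
Initially T: 25, now '.': 35
Total burnt (originally-T cells now '.'): 24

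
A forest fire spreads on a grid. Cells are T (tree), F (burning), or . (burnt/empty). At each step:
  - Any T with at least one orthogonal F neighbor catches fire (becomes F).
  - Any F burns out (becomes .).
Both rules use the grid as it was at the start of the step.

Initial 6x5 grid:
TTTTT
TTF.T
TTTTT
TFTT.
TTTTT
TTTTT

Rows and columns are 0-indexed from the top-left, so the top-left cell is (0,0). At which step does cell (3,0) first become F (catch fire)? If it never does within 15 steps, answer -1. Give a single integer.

Step 1: cell (3,0)='F' (+7 fires, +2 burnt)
  -> target ignites at step 1
Step 2: cell (3,0)='.' (+9 fires, +7 burnt)
Step 3: cell (3,0)='.' (+6 fires, +9 burnt)
Step 4: cell (3,0)='.' (+3 fires, +6 burnt)
Step 5: cell (3,0)='.' (+1 fires, +3 burnt)
Step 6: cell (3,0)='.' (+0 fires, +1 burnt)
  fire out at step 6

1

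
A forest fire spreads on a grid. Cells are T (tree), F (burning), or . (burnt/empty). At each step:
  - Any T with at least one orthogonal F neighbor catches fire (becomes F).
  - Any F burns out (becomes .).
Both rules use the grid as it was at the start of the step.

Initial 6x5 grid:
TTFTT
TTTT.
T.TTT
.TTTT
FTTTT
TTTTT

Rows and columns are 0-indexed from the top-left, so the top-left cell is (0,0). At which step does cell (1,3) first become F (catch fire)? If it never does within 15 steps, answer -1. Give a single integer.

Step 1: cell (1,3)='T' (+5 fires, +2 burnt)
Step 2: cell (1,3)='F' (+8 fires, +5 burnt)
  -> target ignites at step 2
Step 3: cell (1,3)='.' (+5 fires, +8 burnt)
Step 4: cell (1,3)='.' (+5 fires, +5 burnt)
Step 5: cell (1,3)='.' (+2 fires, +5 burnt)
Step 6: cell (1,3)='.' (+0 fires, +2 burnt)
  fire out at step 6

2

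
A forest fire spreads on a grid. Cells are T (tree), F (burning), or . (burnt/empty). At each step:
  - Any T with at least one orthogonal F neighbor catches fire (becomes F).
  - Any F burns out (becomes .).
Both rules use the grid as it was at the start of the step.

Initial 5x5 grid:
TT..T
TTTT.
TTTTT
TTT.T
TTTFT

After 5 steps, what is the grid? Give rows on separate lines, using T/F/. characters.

Step 1: 2 trees catch fire, 1 burn out
  TT..T
  TTTT.
  TTTTT
  TTT.T
  TTF.F
Step 2: 3 trees catch fire, 2 burn out
  TT..T
  TTTT.
  TTTTT
  TTF.F
  TF...
Step 3: 4 trees catch fire, 3 burn out
  TT..T
  TTTT.
  TTFTF
  TF...
  F....
Step 4: 4 trees catch fire, 4 burn out
  TT..T
  TTFT.
  TF.F.
  F....
  .....
Step 5: 3 trees catch fire, 4 burn out
  TT..T
  TF.F.
  F....
  .....
  .....

TT..T
TF.F.
F....
.....
.....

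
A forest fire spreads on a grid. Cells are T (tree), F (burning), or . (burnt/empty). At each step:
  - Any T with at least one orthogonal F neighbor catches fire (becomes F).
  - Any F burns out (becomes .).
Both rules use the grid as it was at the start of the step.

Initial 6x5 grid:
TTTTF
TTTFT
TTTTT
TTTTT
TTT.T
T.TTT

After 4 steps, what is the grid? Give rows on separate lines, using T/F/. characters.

Step 1: 4 trees catch fire, 2 burn out
  TTTF.
  TTF.F
  TTTFT
  TTTTT
  TTT.T
  T.TTT
Step 2: 5 trees catch fire, 4 burn out
  TTF..
  TF...
  TTF.F
  TTTFT
  TTT.T
  T.TTT
Step 3: 5 trees catch fire, 5 burn out
  TF...
  F....
  TF...
  TTF.F
  TTT.T
  T.TTT
Step 4: 5 trees catch fire, 5 burn out
  F....
  .....
  F....
  TF...
  TTF.F
  T.TTT

F....
.....
F....
TF...
TTF.F
T.TTT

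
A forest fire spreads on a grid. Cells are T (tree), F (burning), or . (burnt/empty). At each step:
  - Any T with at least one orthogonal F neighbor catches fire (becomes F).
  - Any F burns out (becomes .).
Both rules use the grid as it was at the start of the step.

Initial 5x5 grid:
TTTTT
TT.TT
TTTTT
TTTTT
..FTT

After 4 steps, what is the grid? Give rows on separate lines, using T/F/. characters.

Step 1: 2 trees catch fire, 1 burn out
  TTTTT
  TT.TT
  TTTTT
  TTFTT
  ...FT
Step 2: 4 trees catch fire, 2 burn out
  TTTTT
  TT.TT
  TTFTT
  TF.FT
  ....F
Step 3: 4 trees catch fire, 4 burn out
  TTTTT
  TT.TT
  TF.FT
  F...F
  .....
Step 4: 4 trees catch fire, 4 burn out
  TTTTT
  TF.FT
  F...F
  .....
  .....

TTTTT
TF.FT
F...F
.....
.....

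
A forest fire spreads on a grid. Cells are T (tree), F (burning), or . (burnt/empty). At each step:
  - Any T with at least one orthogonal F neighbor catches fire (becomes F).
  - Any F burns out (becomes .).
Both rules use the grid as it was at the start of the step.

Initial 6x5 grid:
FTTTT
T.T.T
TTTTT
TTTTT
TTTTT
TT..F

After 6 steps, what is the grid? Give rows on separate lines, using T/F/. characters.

Step 1: 3 trees catch fire, 2 burn out
  .FTTT
  F.T.T
  TTTTT
  TTTTT
  TTTTF
  TT...
Step 2: 4 trees catch fire, 3 burn out
  ..FTT
  ..T.T
  FTTTT
  TTTTF
  TTTF.
  TT...
Step 3: 7 trees catch fire, 4 burn out
  ...FT
  ..F.T
  .FTTF
  FTTF.
  TTF..
  TT...
Step 4: 8 trees catch fire, 7 burn out
  ....F
  ....F
  ..FF.
  .FF..
  FF...
  TT...
Step 5: 2 trees catch fire, 8 burn out
  .....
  .....
  .....
  .....
  .....
  FF...
Step 6: 0 trees catch fire, 2 burn out
  .....
  .....
  .....
  .....
  .....
  .....

.....
.....
.....
.....
.....
.....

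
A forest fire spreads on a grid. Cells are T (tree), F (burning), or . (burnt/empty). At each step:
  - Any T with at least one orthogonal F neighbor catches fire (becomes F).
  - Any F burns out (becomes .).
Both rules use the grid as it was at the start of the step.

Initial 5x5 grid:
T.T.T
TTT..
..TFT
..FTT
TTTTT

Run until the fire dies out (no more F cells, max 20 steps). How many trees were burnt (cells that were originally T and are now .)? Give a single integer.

Answer: 14

Derivation:
Step 1: +4 fires, +2 burnt (F count now 4)
Step 2: +4 fires, +4 burnt (F count now 4)
Step 3: +4 fires, +4 burnt (F count now 4)
Step 4: +1 fires, +4 burnt (F count now 1)
Step 5: +1 fires, +1 burnt (F count now 1)
Step 6: +0 fires, +1 burnt (F count now 0)
Fire out after step 6
Initially T: 15, now '.': 24
Total burnt (originally-T cells now '.'): 14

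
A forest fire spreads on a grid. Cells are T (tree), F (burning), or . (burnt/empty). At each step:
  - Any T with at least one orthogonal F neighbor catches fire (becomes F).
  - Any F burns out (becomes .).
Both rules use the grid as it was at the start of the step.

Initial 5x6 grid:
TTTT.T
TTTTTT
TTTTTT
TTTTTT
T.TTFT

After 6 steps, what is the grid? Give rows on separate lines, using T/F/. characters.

Step 1: 3 trees catch fire, 1 burn out
  TTTT.T
  TTTTTT
  TTTTTT
  TTTTFT
  T.TF.F
Step 2: 4 trees catch fire, 3 burn out
  TTTT.T
  TTTTTT
  TTTTFT
  TTTF.F
  T.F...
Step 3: 4 trees catch fire, 4 burn out
  TTTT.T
  TTTTFT
  TTTF.F
  TTF...
  T.....
Step 4: 4 trees catch fire, 4 burn out
  TTTT.T
  TTTF.F
  TTF...
  TF....
  T.....
Step 5: 5 trees catch fire, 4 burn out
  TTTF.F
  TTF...
  TF....
  F.....
  T.....
Step 6: 4 trees catch fire, 5 burn out
  TTF...
  TF....
  F.....
  ......
  F.....

TTF...
TF....
F.....
......
F.....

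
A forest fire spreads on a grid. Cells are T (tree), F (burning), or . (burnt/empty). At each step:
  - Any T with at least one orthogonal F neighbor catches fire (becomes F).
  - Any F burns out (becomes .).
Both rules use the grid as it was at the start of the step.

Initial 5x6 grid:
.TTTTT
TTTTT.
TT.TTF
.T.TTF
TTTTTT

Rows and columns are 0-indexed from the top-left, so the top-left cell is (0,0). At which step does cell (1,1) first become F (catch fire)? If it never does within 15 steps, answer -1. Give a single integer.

Step 1: cell (1,1)='T' (+3 fires, +2 burnt)
Step 2: cell (1,1)='T' (+4 fires, +3 burnt)
Step 3: cell (1,1)='T' (+3 fires, +4 burnt)
Step 4: cell (1,1)='T' (+4 fires, +3 burnt)
Step 5: cell (1,1)='F' (+3 fires, +4 burnt)
  -> target ignites at step 5
Step 6: cell (1,1)='.' (+5 fires, +3 burnt)
Step 7: cell (1,1)='.' (+1 fires, +5 burnt)
Step 8: cell (1,1)='.' (+0 fires, +1 burnt)
  fire out at step 8

5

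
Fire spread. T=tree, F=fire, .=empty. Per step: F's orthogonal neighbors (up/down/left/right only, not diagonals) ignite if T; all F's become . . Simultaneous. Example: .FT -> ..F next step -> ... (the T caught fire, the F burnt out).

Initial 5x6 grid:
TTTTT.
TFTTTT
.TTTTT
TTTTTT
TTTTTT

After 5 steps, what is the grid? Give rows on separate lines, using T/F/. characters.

Step 1: 4 trees catch fire, 1 burn out
  TFTTT.
  F.FTTT
  .FTTTT
  TTTTTT
  TTTTTT
Step 2: 5 trees catch fire, 4 burn out
  F.FTT.
  ...FTT
  ..FTTT
  TFTTTT
  TTTTTT
Step 3: 6 trees catch fire, 5 burn out
  ...FT.
  ....FT
  ...FTT
  F.FTTT
  TFTTTT
Step 4: 6 trees catch fire, 6 burn out
  ....F.
  .....F
  ....FT
  ...FTT
  F.FTTT
Step 5: 3 trees catch fire, 6 burn out
  ......
  ......
  .....F
  ....FT
  ...FTT

......
......
.....F
....FT
...FTT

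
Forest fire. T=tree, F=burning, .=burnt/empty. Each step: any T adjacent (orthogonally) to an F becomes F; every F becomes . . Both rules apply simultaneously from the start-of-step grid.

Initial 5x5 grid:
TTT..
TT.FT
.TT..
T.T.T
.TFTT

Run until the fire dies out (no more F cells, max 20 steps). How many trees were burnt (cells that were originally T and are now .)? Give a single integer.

Answer: 13

Derivation:
Step 1: +4 fires, +2 burnt (F count now 4)
Step 2: +2 fires, +4 burnt (F count now 2)
Step 3: +2 fires, +2 burnt (F count now 2)
Step 4: +1 fires, +2 burnt (F count now 1)
Step 5: +2 fires, +1 burnt (F count now 2)
Step 6: +2 fires, +2 burnt (F count now 2)
Step 7: +0 fires, +2 burnt (F count now 0)
Fire out after step 7
Initially T: 14, now '.': 24
Total burnt (originally-T cells now '.'): 13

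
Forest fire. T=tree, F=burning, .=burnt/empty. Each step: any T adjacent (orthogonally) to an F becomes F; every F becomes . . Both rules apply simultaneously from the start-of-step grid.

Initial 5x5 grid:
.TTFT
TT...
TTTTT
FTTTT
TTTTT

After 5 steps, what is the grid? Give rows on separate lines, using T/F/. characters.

Step 1: 5 trees catch fire, 2 burn out
  .TF.F
  TT...
  FTTTT
  .FTTT
  FTTTT
Step 2: 5 trees catch fire, 5 burn out
  .F...
  FT...
  .FTTT
  ..FTT
  .FTTT
Step 3: 4 trees catch fire, 5 burn out
  .....
  .F...
  ..FTT
  ...FT
  ..FTT
Step 4: 3 trees catch fire, 4 burn out
  .....
  .....
  ...FT
  ....F
  ...FT
Step 5: 2 trees catch fire, 3 burn out
  .....
  .....
  ....F
  .....
  ....F

.....
.....
....F
.....
....F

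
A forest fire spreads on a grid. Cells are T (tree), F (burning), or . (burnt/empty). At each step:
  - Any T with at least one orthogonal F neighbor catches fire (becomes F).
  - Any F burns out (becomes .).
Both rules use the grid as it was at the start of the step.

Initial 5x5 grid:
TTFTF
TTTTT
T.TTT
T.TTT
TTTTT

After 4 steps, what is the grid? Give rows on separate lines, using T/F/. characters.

Step 1: 4 trees catch fire, 2 burn out
  TF.F.
  TTFTF
  T.TTT
  T.TTT
  TTTTT
Step 2: 5 trees catch fire, 4 burn out
  F....
  TF.F.
  T.FTF
  T.TTT
  TTTTT
Step 3: 4 trees catch fire, 5 burn out
  .....
  F....
  T..F.
  T.FTF
  TTTTT
Step 4: 4 trees catch fire, 4 burn out
  .....
  .....
  F....
  T..F.
  TTFTF

.....
.....
F....
T..F.
TTFTF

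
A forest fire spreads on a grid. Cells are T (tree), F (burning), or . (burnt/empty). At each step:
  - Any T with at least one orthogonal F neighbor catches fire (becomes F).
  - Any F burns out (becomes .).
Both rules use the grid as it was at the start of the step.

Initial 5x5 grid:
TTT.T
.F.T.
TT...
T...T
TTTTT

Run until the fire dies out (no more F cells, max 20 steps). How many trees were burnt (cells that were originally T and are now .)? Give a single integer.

Answer: 12

Derivation:
Step 1: +2 fires, +1 burnt (F count now 2)
Step 2: +3 fires, +2 burnt (F count now 3)
Step 3: +1 fires, +3 burnt (F count now 1)
Step 4: +1 fires, +1 burnt (F count now 1)
Step 5: +1 fires, +1 burnt (F count now 1)
Step 6: +1 fires, +1 burnt (F count now 1)
Step 7: +1 fires, +1 burnt (F count now 1)
Step 8: +1 fires, +1 burnt (F count now 1)
Step 9: +1 fires, +1 burnt (F count now 1)
Step 10: +0 fires, +1 burnt (F count now 0)
Fire out after step 10
Initially T: 14, now '.': 23
Total burnt (originally-T cells now '.'): 12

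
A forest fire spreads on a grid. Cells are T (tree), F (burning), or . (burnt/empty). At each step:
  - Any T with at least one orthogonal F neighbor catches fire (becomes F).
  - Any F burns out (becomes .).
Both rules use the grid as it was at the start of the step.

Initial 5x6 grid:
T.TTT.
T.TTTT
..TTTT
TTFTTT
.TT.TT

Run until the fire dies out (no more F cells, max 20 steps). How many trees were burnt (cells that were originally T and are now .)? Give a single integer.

Answer: 20

Derivation:
Step 1: +4 fires, +1 burnt (F count now 4)
Step 2: +5 fires, +4 burnt (F count now 5)
Step 3: +5 fires, +5 burnt (F count now 5)
Step 4: +4 fires, +5 burnt (F count now 4)
Step 5: +2 fires, +4 burnt (F count now 2)
Step 6: +0 fires, +2 burnt (F count now 0)
Fire out after step 6
Initially T: 22, now '.': 28
Total burnt (originally-T cells now '.'): 20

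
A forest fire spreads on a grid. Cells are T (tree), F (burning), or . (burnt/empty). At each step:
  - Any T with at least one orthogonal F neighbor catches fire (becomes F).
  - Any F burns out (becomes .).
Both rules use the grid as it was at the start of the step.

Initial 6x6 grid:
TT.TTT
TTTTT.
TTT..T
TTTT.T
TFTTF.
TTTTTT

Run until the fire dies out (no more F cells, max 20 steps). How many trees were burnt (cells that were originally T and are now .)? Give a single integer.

Answer: 26

Derivation:
Step 1: +6 fires, +2 burnt (F count now 6)
Step 2: +8 fires, +6 burnt (F count now 8)
Step 3: +3 fires, +8 burnt (F count now 3)
Step 4: +3 fires, +3 burnt (F count now 3)
Step 5: +2 fires, +3 burnt (F count now 2)
Step 6: +2 fires, +2 burnt (F count now 2)
Step 7: +1 fires, +2 burnt (F count now 1)
Step 8: +1 fires, +1 burnt (F count now 1)
Step 9: +0 fires, +1 burnt (F count now 0)
Fire out after step 9
Initially T: 28, now '.': 34
Total burnt (originally-T cells now '.'): 26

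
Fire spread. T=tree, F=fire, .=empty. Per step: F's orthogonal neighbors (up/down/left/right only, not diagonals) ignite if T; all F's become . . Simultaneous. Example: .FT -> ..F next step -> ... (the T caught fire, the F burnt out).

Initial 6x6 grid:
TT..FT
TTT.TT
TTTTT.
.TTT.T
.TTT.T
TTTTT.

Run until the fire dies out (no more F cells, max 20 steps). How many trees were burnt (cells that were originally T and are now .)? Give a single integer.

Answer: 24

Derivation:
Step 1: +2 fires, +1 burnt (F count now 2)
Step 2: +2 fires, +2 burnt (F count now 2)
Step 3: +1 fires, +2 burnt (F count now 1)
Step 4: +2 fires, +1 burnt (F count now 2)
Step 5: +4 fires, +2 burnt (F count now 4)
Step 6: +5 fires, +4 burnt (F count now 5)
Step 7: +5 fires, +5 burnt (F count now 5)
Step 8: +2 fires, +5 burnt (F count now 2)
Step 9: +1 fires, +2 burnt (F count now 1)
Step 10: +0 fires, +1 burnt (F count now 0)
Fire out after step 10
Initially T: 26, now '.': 34
Total burnt (originally-T cells now '.'): 24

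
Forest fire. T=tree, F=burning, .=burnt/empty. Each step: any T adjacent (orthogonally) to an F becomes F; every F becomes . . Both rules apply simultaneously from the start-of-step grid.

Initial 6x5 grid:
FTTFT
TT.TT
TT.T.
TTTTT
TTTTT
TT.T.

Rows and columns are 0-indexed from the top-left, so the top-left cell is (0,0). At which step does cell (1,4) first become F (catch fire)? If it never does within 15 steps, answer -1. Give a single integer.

Step 1: cell (1,4)='T' (+5 fires, +2 burnt)
Step 2: cell (1,4)='F' (+4 fires, +5 burnt)
  -> target ignites at step 2
Step 3: cell (1,4)='.' (+3 fires, +4 burnt)
Step 4: cell (1,4)='.' (+5 fires, +3 burnt)
Step 5: cell (1,4)='.' (+5 fires, +5 burnt)
Step 6: cell (1,4)='.' (+1 fires, +5 burnt)
Step 7: cell (1,4)='.' (+0 fires, +1 burnt)
  fire out at step 7

2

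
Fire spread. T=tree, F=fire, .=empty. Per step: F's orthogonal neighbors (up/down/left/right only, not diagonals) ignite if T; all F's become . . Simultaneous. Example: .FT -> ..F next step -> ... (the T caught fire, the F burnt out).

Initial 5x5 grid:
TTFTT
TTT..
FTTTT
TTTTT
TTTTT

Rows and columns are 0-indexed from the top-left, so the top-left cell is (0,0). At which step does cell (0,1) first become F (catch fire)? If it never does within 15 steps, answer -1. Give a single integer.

Step 1: cell (0,1)='F' (+6 fires, +2 burnt)
  -> target ignites at step 1
Step 2: cell (0,1)='.' (+6 fires, +6 burnt)
Step 3: cell (0,1)='.' (+3 fires, +6 burnt)
Step 4: cell (0,1)='.' (+3 fires, +3 burnt)
Step 5: cell (0,1)='.' (+2 fires, +3 burnt)
Step 6: cell (0,1)='.' (+1 fires, +2 burnt)
Step 7: cell (0,1)='.' (+0 fires, +1 burnt)
  fire out at step 7

1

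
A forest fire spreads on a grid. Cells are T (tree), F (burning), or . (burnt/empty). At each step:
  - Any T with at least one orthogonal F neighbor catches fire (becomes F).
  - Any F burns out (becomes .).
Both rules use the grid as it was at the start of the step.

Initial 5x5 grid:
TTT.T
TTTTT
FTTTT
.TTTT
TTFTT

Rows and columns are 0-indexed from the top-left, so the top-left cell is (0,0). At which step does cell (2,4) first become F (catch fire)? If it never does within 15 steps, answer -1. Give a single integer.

Step 1: cell (2,4)='T' (+5 fires, +2 burnt)
Step 2: cell (2,4)='T' (+7 fires, +5 burnt)
Step 3: cell (2,4)='T' (+4 fires, +7 burnt)
Step 4: cell (2,4)='F' (+3 fires, +4 burnt)
  -> target ignites at step 4
Step 5: cell (2,4)='.' (+1 fires, +3 burnt)
Step 6: cell (2,4)='.' (+1 fires, +1 burnt)
Step 7: cell (2,4)='.' (+0 fires, +1 burnt)
  fire out at step 7

4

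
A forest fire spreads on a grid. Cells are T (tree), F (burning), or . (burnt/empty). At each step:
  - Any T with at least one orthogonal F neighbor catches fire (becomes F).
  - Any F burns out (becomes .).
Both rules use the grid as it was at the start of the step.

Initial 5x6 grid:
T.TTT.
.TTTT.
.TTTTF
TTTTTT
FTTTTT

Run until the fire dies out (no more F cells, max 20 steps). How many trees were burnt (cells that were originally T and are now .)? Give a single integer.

Answer: 22

Derivation:
Step 1: +4 fires, +2 burnt (F count now 4)
Step 2: +6 fires, +4 burnt (F count now 6)
Step 3: +8 fires, +6 burnt (F count now 8)
Step 4: +3 fires, +8 burnt (F count now 3)
Step 5: +1 fires, +3 burnt (F count now 1)
Step 6: +0 fires, +1 burnt (F count now 0)
Fire out after step 6
Initially T: 23, now '.': 29
Total burnt (originally-T cells now '.'): 22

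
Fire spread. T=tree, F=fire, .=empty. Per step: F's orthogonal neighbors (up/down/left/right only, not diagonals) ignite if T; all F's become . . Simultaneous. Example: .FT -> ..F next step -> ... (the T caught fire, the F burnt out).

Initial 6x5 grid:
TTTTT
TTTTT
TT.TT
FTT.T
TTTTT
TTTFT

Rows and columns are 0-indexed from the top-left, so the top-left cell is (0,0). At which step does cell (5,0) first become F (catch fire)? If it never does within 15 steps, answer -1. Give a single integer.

Step 1: cell (5,0)='T' (+6 fires, +2 burnt)
Step 2: cell (5,0)='F' (+8 fires, +6 burnt)
  -> target ignites at step 2
Step 3: cell (5,0)='.' (+3 fires, +8 burnt)
Step 4: cell (5,0)='.' (+3 fires, +3 burnt)
Step 5: cell (5,0)='.' (+4 fires, +3 burnt)
Step 6: cell (5,0)='.' (+2 fires, +4 burnt)
Step 7: cell (5,0)='.' (+0 fires, +2 burnt)
  fire out at step 7

2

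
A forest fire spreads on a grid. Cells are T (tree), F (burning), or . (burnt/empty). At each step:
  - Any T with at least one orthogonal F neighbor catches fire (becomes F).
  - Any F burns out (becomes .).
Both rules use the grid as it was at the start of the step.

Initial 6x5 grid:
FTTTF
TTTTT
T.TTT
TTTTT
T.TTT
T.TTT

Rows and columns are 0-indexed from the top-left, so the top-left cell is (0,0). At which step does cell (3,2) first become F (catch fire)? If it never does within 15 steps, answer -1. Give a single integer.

Step 1: cell (3,2)='T' (+4 fires, +2 burnt)
Step 2: cell (3,2)='T' (+5 fires, +4 burnt)
Step 3: cell (3,2)='T' (+4 fires, +5 burnt)
Step 4: cell (3,2)='T' (+5 fires, +4 burnt)
Step 5: cell (3,2)='F' (+4 fires, +5 burnt)
  -> target ignites at step 5
Step 6: cell (3,2)='.' (+2 fires, +4 burnt)
Step 7: cell (3,2)='.' (+1 fires, +2 burnt)
Step 8: cell (3,2)='.' (+0 fires, +1 burnt)
  fire out at step 8

5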